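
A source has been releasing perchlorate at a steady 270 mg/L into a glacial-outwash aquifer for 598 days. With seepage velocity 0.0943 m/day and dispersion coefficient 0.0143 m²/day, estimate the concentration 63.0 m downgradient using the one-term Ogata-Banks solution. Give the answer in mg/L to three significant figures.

14.9 mg/L

For a continuous step input, C/C₀ ≈ ½·erfc((x−vt)/(2√(Dt))).
vt = 0.0943 × 598 = 56.3914 m and 2√(Dt) = 2√(0.0143 × 598) = 5.849 m.
Argument (x−vt)/(2√(Dt)) = (63.0 − 56.3914)/5.849 = 1.130; ½·erfc(1.130) = 0.05501.
C = 270 × 0.05501 = 14.9 mg/L.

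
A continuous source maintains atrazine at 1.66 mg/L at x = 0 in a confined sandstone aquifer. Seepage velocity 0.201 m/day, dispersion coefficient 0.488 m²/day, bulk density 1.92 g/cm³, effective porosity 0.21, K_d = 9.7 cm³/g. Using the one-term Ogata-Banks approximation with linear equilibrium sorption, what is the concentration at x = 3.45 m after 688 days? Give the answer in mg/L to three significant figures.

Retardation factor R = 1 + ρ_b·K_d/n = 1 + 1.92 × 9.7/0.21 = 89.69.
Sorption retards both mechanisms: v_R = v/R = 0.002241 m/day, D_R = D/R = 0.005441 m²/day.
v_R·t = 0.002241 × 688 = 1.541808 m; 2√(D_R t) = 3.870 m; argument = (3.45 − 1.541808)/3.870 = 0.4931.
C = C₀ × ½·erfc(0.4931) = 1.66 × 0.2428 = 0.403 mg/L.

0.403 mg/L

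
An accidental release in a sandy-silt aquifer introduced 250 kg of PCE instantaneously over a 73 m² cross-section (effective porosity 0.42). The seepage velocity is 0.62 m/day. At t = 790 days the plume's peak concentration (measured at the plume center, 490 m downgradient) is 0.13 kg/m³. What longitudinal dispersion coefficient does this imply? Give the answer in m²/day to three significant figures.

At the plume center C_max = M/(n_e·A·√(4πDt)), so D = M²/(4πt·(n_e·A·C_max)²).
n_e·A·C_max = 0.42 × 73 × 0.13 = 3.986 kg/m.
D = 250²/(4π × 790 × 3.986²) = 0.396 m²/day.

0.396 m²/day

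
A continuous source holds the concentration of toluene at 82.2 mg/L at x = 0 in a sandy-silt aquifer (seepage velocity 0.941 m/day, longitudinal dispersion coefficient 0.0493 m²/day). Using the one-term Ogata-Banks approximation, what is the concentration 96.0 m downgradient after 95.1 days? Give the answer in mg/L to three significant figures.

For a continuous step input, C/C₀ ≈ ½·erfc((x−vt)/(2√(Dt))).
vt = 0.941 × 95.1 = 89.4891 m and 2√(Dt) = 2√(0.0493 × 95.1) = 4.331 m.
Argument (x−vt)/(2√(Dt)) = (96.0 − 89.4891)/4.331 = 1.503; ½·erfc(1.503) = 0.01677.
C = 82.2 × 0.01677 = 1.38 mg/L.

1.38 mg/L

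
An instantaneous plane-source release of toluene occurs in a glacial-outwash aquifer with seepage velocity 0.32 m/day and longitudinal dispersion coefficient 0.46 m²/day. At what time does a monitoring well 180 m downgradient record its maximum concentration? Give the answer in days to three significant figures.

For the 1D instantaneous-source solution, setting ∂C/∂t = 0 at fixed x gives v²t² + 2Dt − x² = 0, so t = (√(D² + v²x²) − D)/v².
√(D² + v²x²) = √(0.46² + 0.32² × 180²) = 57.60; v² = 0.1024.
t = (57.60 − 0.46)/0.1024 = 558 days (vs. the pure-advection estimate x/v = 562 d).

558 days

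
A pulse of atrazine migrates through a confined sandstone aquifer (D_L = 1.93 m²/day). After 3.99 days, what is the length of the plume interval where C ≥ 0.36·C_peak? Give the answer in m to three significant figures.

The plume is Gaussian with σ = √(2Dt) = √(2 × 1.93 × 3.99) = 3.924 m.
C/C_peak = exp(−Δx²/(2σ²)) = 0.36 ⇒ Δx = σ·√(−2 ln 0.36) = 3.924 × 1.429 = 5.607 m.
Width = 2Δx = 11.2 m.

11.2 m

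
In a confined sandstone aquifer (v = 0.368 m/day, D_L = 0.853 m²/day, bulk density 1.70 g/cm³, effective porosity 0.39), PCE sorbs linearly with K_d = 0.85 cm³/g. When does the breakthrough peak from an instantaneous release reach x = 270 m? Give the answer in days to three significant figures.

3420 days

Retardation factor R = 1 + ρ_b·K_d/n = 1 + 1.70 × 0.85/0.39 = 4.705.
Sorption retards both mechanisms: v_R = v/R = 0.07821 m/day, D_R = D/R = 0.1813 m²/day.
Peak time from v_R²t² + 2D_R t − x² = 0: t = (√(D_R² + v_R²x²) − D_R)/v_R².
√(D_R² + v_R²x²) = √(0.1813² + 0.07821² × 270²) = 21.12; v_R² = 0.006117.
t = (21.12 − 0.1813)/0.006117 = 3420 days.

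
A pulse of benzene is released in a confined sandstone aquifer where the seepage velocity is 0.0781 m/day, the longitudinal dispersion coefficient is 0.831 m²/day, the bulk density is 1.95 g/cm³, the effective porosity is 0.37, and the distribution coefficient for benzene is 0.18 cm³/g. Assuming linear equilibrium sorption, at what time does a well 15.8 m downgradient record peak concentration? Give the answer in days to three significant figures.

Retardation factor R = 1 + ρ_b·K_d/n = 1 + 1.95 × 0.18/0.37 = 1.949.
Sorption retards both mechanisms: v_R = v/R = 0.04007 m/day, D_R = D/R = 0.4264 m²/day.
Peak time from v_R²t² + 2D_R t − x² = 0: t = (√(D_R² + v_R²x²) − D_R)/v_R².
√(D_R² + v_R²x²) = √(0.4264² + 0.04007² × 15.8²) = 0.7633; v_R² = 0.001606.
t = (0.7633 − 0.4264)/0.001606 = 210 days.

210 days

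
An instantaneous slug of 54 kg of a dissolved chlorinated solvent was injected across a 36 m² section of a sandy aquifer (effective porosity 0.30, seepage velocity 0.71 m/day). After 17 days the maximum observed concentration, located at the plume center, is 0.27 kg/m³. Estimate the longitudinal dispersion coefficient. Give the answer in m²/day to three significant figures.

1.61 m²/day

At the plume center C_max = M/(n_e·A·√(4πDt)), so D = M²/(4πt·(n_e·A·C_max)²).
n_e·A·C_max = 0.30 × 36 × 0.27 = 2.916 kg/m.
D = 54²/(4π × 17 × 2.916²) = 1.61 m²/day.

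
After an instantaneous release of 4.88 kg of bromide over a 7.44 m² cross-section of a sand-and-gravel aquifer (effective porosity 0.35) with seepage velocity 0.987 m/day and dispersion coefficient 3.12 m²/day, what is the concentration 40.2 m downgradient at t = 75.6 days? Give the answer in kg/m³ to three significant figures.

0.00981 kg/m³

For an instantaneous plane source, C(x,t) = M/(n_e·A·√(4πDt)) · exp(−(x−vt)²/(4Dt)), with n_e·A the pore (flow) area.
Plume center vt = 0.987 × 75.6 = 74.6172 m, so the well at 40.2 m is 34.4172 m upgradient of the peak.
√(4πDt) = 54.44 m, giving peak height M/(n_e·A·√(4πDt)) = 4.88/(0.35 × 7.44 × 54.44) = 0.03442 kg/m³.
(x−vt)²/(4Dt) = (-34.4172)²/(4 × 3.12 × 75.6) = 1.255; exp(−1.255) = 0.2851.
C = 0.03442 × 0.2851 = 0.00981 kg/m³.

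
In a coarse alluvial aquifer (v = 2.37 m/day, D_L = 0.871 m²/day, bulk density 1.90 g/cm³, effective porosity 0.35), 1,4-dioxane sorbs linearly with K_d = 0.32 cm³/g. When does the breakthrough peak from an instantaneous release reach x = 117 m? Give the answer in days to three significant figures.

135 days

Retardation factor R = 1 + ρ_b·K_d/n = 1 + 1.90 × 0.32/0.35 = 2.737.
Sorption retards both mechanisms: v_R = v/R = 0.8659 m/day, D_R = D/R = 0.3182 m²/day.
Peak time from v_R²t² + 2D_R t − x² = 0: t = (√(D_R² + v_R²x²) − D_R)/v_R².
√(D_R² + v_R²x²) = √(0.3182² + 0.8659² × 117²) = 101.3; v_R² = 0.7498.
t = (101.3 − 0.3182)/0.7498 = 135 days.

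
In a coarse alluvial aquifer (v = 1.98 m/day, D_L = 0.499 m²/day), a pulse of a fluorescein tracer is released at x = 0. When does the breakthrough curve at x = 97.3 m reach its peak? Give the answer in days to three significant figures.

For the 1D instantaneous-source solution, setting ∂C/∂t = 0 at fixed x gives v²t² + 2Dt − x² = 0, so t = (√(D² + v²x²) − D)/v².
√(D² + v²x²) = √(0.499² + 1.98² × 97.3²) = 192.7; v² = 3.9204.
t = (192.7 − 0.499)/3.9204 = 49.0 days (vs. the pure-advection estimate x/v = 49.1 d).

49.0 days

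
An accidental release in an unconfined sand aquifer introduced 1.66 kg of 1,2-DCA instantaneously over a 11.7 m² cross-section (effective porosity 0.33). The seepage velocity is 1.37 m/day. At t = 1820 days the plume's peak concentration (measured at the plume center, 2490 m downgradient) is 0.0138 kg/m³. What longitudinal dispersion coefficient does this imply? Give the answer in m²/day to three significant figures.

0.0424 m²/day

At the plume center C_max = M/(n_e·A·√(4πDt)), so D = M²/(4πt·(n_e·A·C_max)²).
n_e·A·C_max = 0.33 × 11.7 × 0.0138 = 0.05328 kg/m.
D = 1.66²/(4π × 1820 × 0.05328²) = 0.0424 m²/day.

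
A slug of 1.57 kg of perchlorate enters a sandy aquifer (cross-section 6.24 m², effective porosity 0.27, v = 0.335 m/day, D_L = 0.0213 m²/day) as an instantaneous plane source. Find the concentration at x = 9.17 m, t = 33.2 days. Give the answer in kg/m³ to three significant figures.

For an instantaneous plane source, C(x,t) = M/(n_e·A·√(4πDt)) · exp(−(x−vt)²/(4Dt)), with n_e·A the pore (flow) area.
Plume center vt = 0.335 × 33.2 = 11.122 m, so the well at 9.17 m is 1.952 m upgradient of the peak.
√(4πDt) = 2.981 m, giving peak height M/(n_e·A·√(4πDt)) = 1.57/(0.27 × 6.24 × 2.981) = 0.3126 kg/m³.
(x−vt)²/(4Dt) = (-1.952)²/(4 × 0.0213 × 33.2) = 1.347; exp(−1.347) = 0.2600.
C = 0.3126 × 0.2600 = 0.0813 kg/m³.

0.0813 kg/m³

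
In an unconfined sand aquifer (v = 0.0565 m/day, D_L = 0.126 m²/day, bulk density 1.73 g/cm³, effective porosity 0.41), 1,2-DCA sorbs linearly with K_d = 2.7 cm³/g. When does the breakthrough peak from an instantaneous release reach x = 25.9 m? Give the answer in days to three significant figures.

5210 days

Retardation factor R = 1 + ρ_b·K_d/n = 1 + 1.73 × 2.7/0.41 = 12.39.
Sorption retards both mechanisms: v_R = v/R = 0.004560 m/day, D_R = D/R = 0.01017 m²/day.
Peak time from v_R²t² + 2D_R t − x² = 0: t = (√(D_R² + v_R²x²) − D_R)/v_R².
√(D_R² + v_R²x²) = √(0.01017² + 0.004560² × 25.9²) = 0.1185; v_R² = 2.079e-05.
t = (0.1185 − 0.01017)/2.079e-05 = 5210 days.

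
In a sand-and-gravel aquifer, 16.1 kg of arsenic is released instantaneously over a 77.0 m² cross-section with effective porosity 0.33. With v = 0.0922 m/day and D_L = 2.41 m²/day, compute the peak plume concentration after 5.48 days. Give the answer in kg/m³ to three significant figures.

The peak of an instantaneous 1D plume sits at x = vt; there the Gaussian factor is 1 and C_max = M/(n_e·A·√(4πDt)), where n_e·A is the pore area the mass is dissolved in.
√(4πDt) = √(4π × 2.41 × 5.48) = 12.88 m, so C_max = 16.1/(0.33 × 77.0 × 12.88) = 0.0492 kg/m³.

0.0492 kg/m³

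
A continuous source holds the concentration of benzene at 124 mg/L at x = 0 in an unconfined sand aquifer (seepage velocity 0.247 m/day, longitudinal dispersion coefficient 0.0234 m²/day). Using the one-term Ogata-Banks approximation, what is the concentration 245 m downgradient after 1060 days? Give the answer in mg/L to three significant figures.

123 mg/L

For a continuous step input, C/C₀ ≈ ½·erfc((x−vt)/(2√(Dt))).
vt = 0.247 × 1060 = 261.82 m and 2√(Dt) = 2√(0.0234 × 1060) = 9.961 m.
Argument (x−vt)/(2√(Dt)) = (245 − 261.82)/9.961 = -1.689; ½·erfc(-1.689) = 0.9915.
C = 124 × 0.9915 = 123 mg/L.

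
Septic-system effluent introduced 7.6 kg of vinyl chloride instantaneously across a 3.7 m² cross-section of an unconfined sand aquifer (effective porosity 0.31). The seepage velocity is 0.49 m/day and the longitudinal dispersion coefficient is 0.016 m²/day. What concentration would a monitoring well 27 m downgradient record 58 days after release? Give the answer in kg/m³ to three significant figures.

For an instantaneous plane source, C(x,t) = M/(n_e·A·√(4πDt)) · exp(−(x−vt)²/(4Dt)), with n_e·A the pore (flow) area.
Plume center vt = 0.49 × 58 = 28.42 m, so the well at 27 m is 1.42 m upgradient of the peak.
√(4πDt) = 3.415 m, giving peak height M/(n_e·A·√(4πDt)) = 7.6/(0.31 × 3.7 × 3.415) = 1.940 kg/m³.
(x−vt)²/(4Dt) = (-1.42)²/(4 × 0.016 × 58) = 0.5432; exp(−0.5432) = 0.5809.
C = 1.940 × 0.5809 = 1.13 kg/m³.

1.13 kg/m³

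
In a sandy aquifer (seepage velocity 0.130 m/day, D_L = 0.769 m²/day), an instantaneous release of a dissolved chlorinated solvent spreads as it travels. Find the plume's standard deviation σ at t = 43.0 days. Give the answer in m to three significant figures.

Dispersive spreading gives a Gaussian with σ² = 2Dt; advection only shifts the center.
σ = √(2 × 0.769 × 43.0) = 8.13 m.

8.13 m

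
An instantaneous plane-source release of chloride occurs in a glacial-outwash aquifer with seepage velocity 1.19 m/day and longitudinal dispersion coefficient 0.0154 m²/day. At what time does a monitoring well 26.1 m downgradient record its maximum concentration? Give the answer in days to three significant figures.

21.9 days

For the 1D instantaneous-source solution, setting ∂C/∂t = 0 at fixed x gives v²t² + 2Dt − x² = 0, so t = (√(D² + v²x²) − D)/v².
√(D² + v²x²) = √(0.0154² + 1.19² × 26.1²) = 31.06; v² = 1.4161.
t = (31.06 − 0.0154)/1.4161 = 21.9 days (vs. the pure-advection estimate x/v = 21.9 d).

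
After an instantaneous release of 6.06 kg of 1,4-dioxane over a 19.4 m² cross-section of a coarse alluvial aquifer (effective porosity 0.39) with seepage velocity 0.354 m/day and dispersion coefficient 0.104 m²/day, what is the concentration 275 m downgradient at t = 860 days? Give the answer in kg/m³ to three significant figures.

0.00212 kg/m³

For an instantaneous plane source, C(x,t) = M/(n_e·A·√(4πDt)) · exp(−(x−vt)²/(4Dt)), with n_e·A the pore (flow) area.
Plume center vt = 0.354 × 860 = 304.44 m, so the well at 275 m is 29.44 m upgradient of the peak.
√(4πDt) = 33.53 m, giving peak height M/(n_e·A·√(4πDt)) = 6.06/(0.39 × 19.4 × 33.53) = 0.02389 kg/m³.
(x−vt)²/(4Dt) = (-29.44)²/(4 × 0.104 × 860) = 2.423; exp(−2.423) = 0.08866.
C = 0.02389 × 0.08866 = 0.00212 kg/m³.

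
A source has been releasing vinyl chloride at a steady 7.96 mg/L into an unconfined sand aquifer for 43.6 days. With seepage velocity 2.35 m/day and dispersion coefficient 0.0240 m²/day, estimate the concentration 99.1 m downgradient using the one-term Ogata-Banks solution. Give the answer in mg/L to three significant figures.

7.88 mg/L

For a continuous step input, C/C₀ ≈ ½·erfc((x−vt)/(2√(Dt))).
vt = 2.35 × 43.6 = 102.46 m and 2√(Dt) = 2√(0.0240 × 43.6) = 2.046 m.
Argument (x−vt)/(2√(Dt)) = (99.1 − 102.46)/2.046 = -1.642; ½·erfc(-1.642) = 0.9899.
C = 7.96 × 0.9899 = 7.88 mg/L.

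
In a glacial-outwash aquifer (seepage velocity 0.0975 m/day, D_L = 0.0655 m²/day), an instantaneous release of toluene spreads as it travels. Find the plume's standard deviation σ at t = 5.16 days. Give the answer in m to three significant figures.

Dispersive spreading gives a Gaussian with σ² = 2Dt; advection only shifts the center.
σ = √(2 × 0.0655 × 5.16) = 0.822 m.

0.822 m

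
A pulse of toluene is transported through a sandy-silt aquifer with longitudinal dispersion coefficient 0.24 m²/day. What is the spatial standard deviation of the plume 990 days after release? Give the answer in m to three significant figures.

21.8 m

Dispersive spreading gives a Gaussian with σ² = 2Dt; advection only shifts the center.
σ = √(2 × 0.24 × 990) = 21.8 m.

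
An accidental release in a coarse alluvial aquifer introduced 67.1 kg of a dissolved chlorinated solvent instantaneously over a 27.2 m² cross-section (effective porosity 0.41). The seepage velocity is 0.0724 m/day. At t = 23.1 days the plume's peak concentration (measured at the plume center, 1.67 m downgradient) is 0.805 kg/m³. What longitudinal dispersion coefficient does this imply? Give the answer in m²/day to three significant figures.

At the plume center C_max = M/(n_e·A·√(4πDt)), so D = M²/(4πt·(n_e·A·C_max)²).
n_e·A·C_max = 0.41 × 27.2 × 0.805 = 8.977 kg/m.
D = 67.1²/(4π × 23.1 × 8.977²) = 0.192 m²/day.

0.192 m²/day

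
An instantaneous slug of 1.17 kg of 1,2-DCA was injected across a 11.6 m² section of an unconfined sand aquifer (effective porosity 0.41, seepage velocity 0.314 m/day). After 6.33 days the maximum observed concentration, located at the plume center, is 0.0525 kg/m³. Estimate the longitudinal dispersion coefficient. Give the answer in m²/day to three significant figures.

0.276 m²/day

At the plume center C_max = M/(n_e·A·√(4πDt)), so D = M²/(4πt·(n_e·A·C_max)²).
n_e·A·C_max = 0.41 × 11.6 × 0.0525 = 0.2497 kg/m.
D = 1.17²/(4π × 6.33 × 0.2497²) = 0.276 m²/day.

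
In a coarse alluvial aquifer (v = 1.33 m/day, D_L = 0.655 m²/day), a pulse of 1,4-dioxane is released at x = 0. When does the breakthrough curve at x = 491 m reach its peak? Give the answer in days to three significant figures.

369 days

For the 1D instantaneous-source solution, setting ∂C/∂t = 0 at fixed x gives v²t² + 2Dt − x² = 0, so t = (√(D² + v²x²) − D)/v².
√(D² + v²x²) = √(0.655² + 1.33² × 491²) = 653.0; v² = 1.7689.
t = (653.0 − 0.655)/1.7689 = 369 days (vs. the pure-advection estimate x/v = 369 d).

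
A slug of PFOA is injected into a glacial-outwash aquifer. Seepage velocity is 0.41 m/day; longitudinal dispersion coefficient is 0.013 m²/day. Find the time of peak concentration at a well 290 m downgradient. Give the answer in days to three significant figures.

For the 1D instantaneous-source solution, setting ∂C/∂t = 0 at fixed x gives v²t² + 2Dt − x² = 0, so t = (√(D² + v²x²) − D)/v².
√(D² + v²x²) = √(0.013² + 0.41² × 290²) = 118.9; v² = 0.1681.
t = (118.9 − 0.013)/0.1681 = 707 days (vs. the pure-advection estimate x/v = 707 d).

707 days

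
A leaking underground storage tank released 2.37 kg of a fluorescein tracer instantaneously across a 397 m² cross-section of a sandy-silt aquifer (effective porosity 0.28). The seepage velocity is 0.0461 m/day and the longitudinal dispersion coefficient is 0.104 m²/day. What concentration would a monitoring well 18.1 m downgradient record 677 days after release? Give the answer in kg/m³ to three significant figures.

0.000389 kg/m³

For an instantaneous plane source, C(x,t) = M/(n_e·A·√(4πDt)) · exp(−(x−vt)²/(4Dt)), with n_e·A the pore (flow) area.
Plume center vt = 0.0461 × 677 = 31.2097 m, so the well at 18.1 m is 13.1097 m upgradient of the peak.
√(4πDt) = 29.75 m, giving peak height M/(n_e·A·√(4πDt)) = 2.37/(0.28 × 397 × 29.75) = 0.0007167 kg/m³.
(x−vt)²/(4Dt) = (-13.1097)²/(4 × 0.104 × 677) = 0.6102; exp(−0.6102) = 0.5432.
C = 0.0007167 × 0.5432 = 0.000389 kg/m³.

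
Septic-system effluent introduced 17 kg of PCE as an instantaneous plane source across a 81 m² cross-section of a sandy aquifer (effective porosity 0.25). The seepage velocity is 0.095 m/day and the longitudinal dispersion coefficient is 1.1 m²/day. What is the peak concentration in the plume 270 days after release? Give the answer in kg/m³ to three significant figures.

0.0137 kg/m³

The peak of an instantaneous 1D plume sits at x = vt; there the Gaussian factor is 1 and C_max = M/(n_e·A·√(4πDt)), where n_e·A is the pore area the mass is dissolved in.
√(4πDt) = √(4π × 1.1 × 270) = 61.09 m, so C_max = 17/(0.25 × 81 × 61.09) = 0.0137 kg/m³.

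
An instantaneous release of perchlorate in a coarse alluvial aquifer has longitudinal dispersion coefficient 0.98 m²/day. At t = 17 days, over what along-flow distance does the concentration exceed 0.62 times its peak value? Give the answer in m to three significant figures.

The plume is Gaussian with σ = √(2Dt) = √(2 × 0.98 × 17) = 5.772 m.
C/C_peak = exp(−Δx²/(2σ²)) = 0.62 ⇒ Δx = σ·√(−2 ln 0.62) = 5.772 × 0.9778 = 5.644 m.
Width = 2Δx = 11.3 m.

11.3 m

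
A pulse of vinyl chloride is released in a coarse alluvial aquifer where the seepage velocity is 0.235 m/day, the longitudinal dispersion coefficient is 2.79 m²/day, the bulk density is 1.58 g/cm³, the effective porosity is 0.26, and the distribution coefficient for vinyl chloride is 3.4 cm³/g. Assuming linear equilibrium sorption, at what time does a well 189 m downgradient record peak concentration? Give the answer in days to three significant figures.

16400 days

Retardation factor R = 1 + ρ_b·K_d/n = 1 + 1.58 × 3.4/0.26 = 21.66.
Sorption retards both mechanisms: v_R = v/R = 0.01085 m/day, D_R = D/R = 0.1288 m²/day.
Peak time from v_R²t² + 2D_R t − x² = 0: t = (√(D_R² + v_R²x²) − D_R)/v_R².
√(D_R² + v_R²x²) = √(0.1288² + 0.01085² × 189²) = 2.055; v_R² = 0.0001177.
t = (2.055 − 0.1288)/0.0001177 = 16400 days.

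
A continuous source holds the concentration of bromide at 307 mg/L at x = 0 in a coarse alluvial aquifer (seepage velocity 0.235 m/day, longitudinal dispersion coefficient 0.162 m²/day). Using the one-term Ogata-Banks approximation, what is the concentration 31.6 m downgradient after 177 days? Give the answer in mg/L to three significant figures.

For a continuous step input, C/C₀ ≈ ½·erfc((x−vt)/(2√(Dt))).
vt = 0.235 × 177 = 41.595 m and 2√(Dt) = 2√(0.162 × 177) = 10.71 m.
Argument (x−vt)/(2√(Dt)) = (31.6 − 41.595)/10.71 = -0.9332; ½·erfc(-0.9332) = 0.9065.
C = 307 × 0.9065 = 278 mg/L.

278 mg/L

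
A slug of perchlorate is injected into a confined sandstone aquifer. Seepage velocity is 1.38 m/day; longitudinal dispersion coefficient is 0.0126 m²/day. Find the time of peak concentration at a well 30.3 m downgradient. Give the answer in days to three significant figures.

21.9 days

For the 1D instantaneous-source solution, setting ∂C/∂t = 0 at fixed x gives v²t² + 2Dt − x² = 0, so t = (√(D² + v²x²) − D)/v².
√(D² + v²x²) = √(0.0126² + 1.38² × 30.3²) = 41.81; v² = 1.9044.
t = (41.81 − 0.0126)/1.9044 = 21.9 days (vs. the pure-advection estimate x/v = 22.0 d).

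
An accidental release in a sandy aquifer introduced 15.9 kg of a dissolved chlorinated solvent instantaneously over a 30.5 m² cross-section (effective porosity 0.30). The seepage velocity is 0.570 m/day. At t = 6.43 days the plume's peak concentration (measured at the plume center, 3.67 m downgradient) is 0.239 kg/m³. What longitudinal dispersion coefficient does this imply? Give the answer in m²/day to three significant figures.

At the plume center C_max = M/(n_e·A·√(4πDt)), so D = M²/(4πt·(n_e·A·C_max)²).
n_e·A·C_max = 0.30 × 30.5 × 0.239 = 2.187 kg/m.
D = 15.9²/(4π × 6.43 × 2.187²) = 0.654 m²/day.

0.654 m²/day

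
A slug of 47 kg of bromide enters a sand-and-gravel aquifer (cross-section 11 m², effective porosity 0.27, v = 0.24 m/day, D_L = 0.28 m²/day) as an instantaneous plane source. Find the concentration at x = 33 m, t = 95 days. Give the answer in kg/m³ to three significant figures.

0.326 kg/m³

For an instantaneous plane source, C(x,t) = M/(n_e·A·√(4πDt)) · exp(−(x−vt)²/(4Dt)), with n_e·A the pore (flow) area.
Plume center vt = 0.24 × 95 = 22.8 m, so the well at 33 m is 10.2 m downgradient of the peak.
√(4πDt) = 18.28 m, giving peak height M/(n_e·A·√(4πDt)) = 47/(0.27 × 11 × 18.28) = 0.8657 kg/m³.
(x−vt)²/(4Dt) = (10.2)²/(4 × 0.28 × 95) = 0.9778; exp(−0.9778) = 0.3761.
C = 0.8657 × 0.3761 = 0.326 kg/m³.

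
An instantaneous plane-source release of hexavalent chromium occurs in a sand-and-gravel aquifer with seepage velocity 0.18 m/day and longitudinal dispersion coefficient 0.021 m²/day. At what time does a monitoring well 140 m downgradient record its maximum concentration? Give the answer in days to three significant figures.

777 days

For the 1D instantaneous-source solution, setting ∂C/∂t = 0 at fixed x gives v²t² + 2Dt − x² = 0, so t = (√(D² + v²x²) − D)/v².
√(D² + v²x²) = √(0.021² + 0.18² × 140²) = 25.20; v² = 0.0324.
t = (25.20 − 0.021)/0.0324 = 777 days (vs. the pure-advection estimate x/v = 778 d).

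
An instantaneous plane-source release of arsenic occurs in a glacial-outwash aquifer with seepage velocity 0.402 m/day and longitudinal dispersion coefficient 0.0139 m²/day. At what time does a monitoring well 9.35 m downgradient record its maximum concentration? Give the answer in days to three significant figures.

23.2 days

For the 1D instantaneous-source solution, setting ∂C/∂t = 0 at fixed x gives v²t² + 2Dt − x² = 0, so t = (√(D² + v²x²) − D)/v².
√(D² + v²x²) = √(0.0139² + 0.402² × 9.35²) = 3.759; v² = 0.161604.
t = (3.759 − 0.0139)/0.161604 = 23.2 days (vs. the pure-advection estimate x/v = 23.3 d).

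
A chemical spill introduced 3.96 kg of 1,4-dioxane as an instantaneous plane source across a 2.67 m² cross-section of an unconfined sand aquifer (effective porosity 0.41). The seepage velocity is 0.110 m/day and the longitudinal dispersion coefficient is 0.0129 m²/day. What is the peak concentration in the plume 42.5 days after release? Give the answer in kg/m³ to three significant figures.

The peak of an instantaneous 1D plume sits at x = vt; there the Gaussian factor is 1 and C_max = M/(n_e·A·√(4πDt)), where n_e·A is the pore area the mass is dissolved in.
√(4πDt) = √(4π × 0.0129 × 42.5) = 2.625 m, so C_max = 3.96/(0.41 × 2.67 × 2.625) = 1.38 kg/m³.

1.38 kg/m³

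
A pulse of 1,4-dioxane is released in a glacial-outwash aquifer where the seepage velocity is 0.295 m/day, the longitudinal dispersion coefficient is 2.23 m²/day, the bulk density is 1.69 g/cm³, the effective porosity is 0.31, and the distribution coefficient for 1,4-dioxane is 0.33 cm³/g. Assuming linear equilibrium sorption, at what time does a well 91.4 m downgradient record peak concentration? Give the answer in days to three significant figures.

Retardation factor R = 1 + ρ_b·K_d/n = 1 + 1.69 × 0.33/0.31 = 2.799.
Sorption retards both mechanisms: v_R = v/R = 0.1054 m/day, D_R = D/R = 0.7967 m²/day.
Peak time from v_R²t² + 2D_R t − x² = 0: t = (√(D_R² + v_R²x²) − D_R)/v_R².
√(D_R² + v_R²x²) = √(0.7967² + 0.1054² × 91.4²) = 9.666; v_R² = 0.01111.
t = (9.666 − 0.7967)/0.01111 = 798 days.

798 days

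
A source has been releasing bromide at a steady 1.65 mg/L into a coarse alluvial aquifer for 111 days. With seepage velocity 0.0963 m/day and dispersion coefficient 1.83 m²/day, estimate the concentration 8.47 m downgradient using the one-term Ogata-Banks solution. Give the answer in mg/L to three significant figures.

0.897 mg/L

For a continuous step input, C/C₀ ≈ ½·erfc((x−vt)/(2√(Dt))).
vt = 0.0963 × 111 = 10.6893 m and 2√(Dt) = 2√(1.83 × 111) = 28.50 m.
Argument (x−vt)/(2√(Dt)) = (8.47 − 10.6893)/28.50 = -0.07787; ½·erfc(-0.07787) = 0.5438.
C = 1.65 × 0.5438 = 0.897 mg/L.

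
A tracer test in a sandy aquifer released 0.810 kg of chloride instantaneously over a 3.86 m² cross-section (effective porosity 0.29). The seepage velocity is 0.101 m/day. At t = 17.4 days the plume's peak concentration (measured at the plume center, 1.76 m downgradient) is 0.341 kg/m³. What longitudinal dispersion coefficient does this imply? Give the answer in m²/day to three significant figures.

0.0206 m²/day

At the plume center C_max = M/(n_e·A·√(4πDt)), so D = M²/(4πt·(n_e·A·C_max)²).
n_e·A·C_max = 0.29 × 3.86 × 0.341 = 0.3817 kg/m.
D = 0.810²/(4π × 17.4 × 0.3817²) = 0.0206 m²/day.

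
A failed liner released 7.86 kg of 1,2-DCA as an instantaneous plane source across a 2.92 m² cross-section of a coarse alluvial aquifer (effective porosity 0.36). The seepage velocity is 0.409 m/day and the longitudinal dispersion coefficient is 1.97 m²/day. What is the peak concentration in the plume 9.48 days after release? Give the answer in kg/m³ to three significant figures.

0.488 kg/m³

The peak of an instantaneous 1D plume sits at x = vt; there the Gaussian factor is 1 and C_max = M/(n_e·A·√(4πDt)), where n_e·A is the pore area the mass is dissolved in.
√(4πDt) = √(4π × 1.97 × 9.48) = 15.32 m, so C_max = 7.86/(0.36 × 2.92 × 15.32) = 0.488 kg/m³.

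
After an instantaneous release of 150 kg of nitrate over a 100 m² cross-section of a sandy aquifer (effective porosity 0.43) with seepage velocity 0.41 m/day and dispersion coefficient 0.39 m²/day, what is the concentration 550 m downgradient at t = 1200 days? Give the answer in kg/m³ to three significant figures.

For an instantaneous plane source, C(x,t) = M/(n_e·A·√(4πDt)) · exp(−(x−vt)²/(4Dt)), with n_e·A the pore (flow) area.
Plume center vt = 0.41 × 1200 = 492 m, so the well at 550 m is 58 m downgradient of the peak.
√(4πDt) = 76.69 m, giving peak height M/(n_e·A·√(4πDt)) = 150/(0.43 × 100 × 76.69) = 0.04549 kg/m³.
(x−vt)²/(4Dt) = (58)²/(4 × 0.39 × 1200) = 1.797; exp(−1.797) = 0.1658.
C = 0.04549 × 0.1658 = 0.00754 kg/m³.

0.00754 kg/m³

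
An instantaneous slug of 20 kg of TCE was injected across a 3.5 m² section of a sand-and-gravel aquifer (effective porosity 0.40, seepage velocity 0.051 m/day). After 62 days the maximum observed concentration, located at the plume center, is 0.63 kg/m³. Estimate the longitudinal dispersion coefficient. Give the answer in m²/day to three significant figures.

At the plume center C_max = M/(n_e·A·√(4πDt)), so D = M²/(4πt·(n_e·A·C_max)²).
n_e·A·C_max = 0.40 × 3.5 × 0.63 = 0.8820 kg/m.
D = 20²/(4π × 62 × 0.8820²) = 0.660 m²/day.

0.660 m²/day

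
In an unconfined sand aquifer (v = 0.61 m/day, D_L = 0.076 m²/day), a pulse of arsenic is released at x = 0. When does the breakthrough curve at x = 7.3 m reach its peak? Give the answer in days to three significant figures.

For the 1D instantaneous-source solution, setting ∂C/∂t = 0 at fixed x gives v²t² + 2Dt − x² = 0, so t = (√(D² + v²x²) − D)/v².
√(D² + v²x²) = √(0.076² + 0.61² × 7.3²) = 4.454; v² = 0.3721.
t = (4.454 − 0.076)/0.3721 = 11.8 days (vs. the pure-advection estimate x/v = 12.0 d).

11.8 days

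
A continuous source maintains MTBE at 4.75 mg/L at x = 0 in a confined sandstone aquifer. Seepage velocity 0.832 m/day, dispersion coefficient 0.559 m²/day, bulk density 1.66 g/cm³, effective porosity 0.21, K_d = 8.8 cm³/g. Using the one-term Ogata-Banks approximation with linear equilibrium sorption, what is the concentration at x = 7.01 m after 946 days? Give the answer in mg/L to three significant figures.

Retardation factor R = 1 + ρ_b·K_d/n = 1 + 1.66 × 8.8/0.21 = 70.56.
Sorption retards both mechanisms: v_R = v/R = 0.01179 m/day, D_R = D/R = 0.007922 m²/day.
v_R·t = 0.01179 × 946 = 11.15334 m; 2√(D_R t) = 5.475 m; argument = (7.01 − 11.15334)/5.475 = -0.7568.
C = C₀ × ½·erfc(-0.7568) = 4.75 × 0.8578 = 4.07 mg/L.

4.07 mg/L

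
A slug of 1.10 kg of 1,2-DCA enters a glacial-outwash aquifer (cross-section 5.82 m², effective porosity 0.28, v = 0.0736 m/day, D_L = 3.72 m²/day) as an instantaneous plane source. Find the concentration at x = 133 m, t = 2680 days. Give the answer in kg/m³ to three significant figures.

0.00172 kg/m³

For an instantaneous plane source, C(x,t) = M/(n_e·A·√(4πDt)) · exp(−(x−vt)²/(4Dt)), with n_e·A the pore (flow) area.
Plume center vt = 0.0736 × 2680 = 197.248 m, so the well at 133 m is 64.248 m upgradient of the peak.
√(4πDt) = 354.0 m, giving peak height M/(n_e·A·√(4πDt)) = 1.10/(0.28 × 5.82 × 354.0) = 0.001907 kg/m³.
(x−vt)²/(4Dt) = (-64.248)²/(4 × 3.72 × 2680) = 0.1035; exp(−0.1035) = 0.9017.
C = 0.001907 × 0.9017 = 0.00172 kg/m³.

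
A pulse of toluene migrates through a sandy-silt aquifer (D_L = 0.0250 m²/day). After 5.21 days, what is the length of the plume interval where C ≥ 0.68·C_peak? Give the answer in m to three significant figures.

The plume is Gaussian with σ = √(2Dt) = √(2 × 0.0250 × 5.21) = 0.5104 m.
C/C_peak = exp(−Δx²/(2σ²)) = 0.68 ⇒ Δx = σ·√(−2 ln 0.68) = 0.5104 × 0.8783 = 0.4483 m.
Width = 2Δx = 0.897 m.

0.897 m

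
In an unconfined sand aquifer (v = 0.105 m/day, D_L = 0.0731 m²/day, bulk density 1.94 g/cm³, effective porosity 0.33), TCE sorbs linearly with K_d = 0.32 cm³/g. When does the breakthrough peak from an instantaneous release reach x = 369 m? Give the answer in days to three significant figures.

10100 days

Retardation factor R = 1 + ρ_b·K_d/n = 1 + 1.94 × 0.32/0.33 = 2.881.
Sorption retards both mechanisms: v_R = v/R = 0.03645 m/day, D_R = D/R = 0.02537 m²/day.
Peak time from v_R²t² + 2D_R t − x² = 0: t = (√(D_R² + v_R²x²) − D_R)/v_R².
√(D_R² + v_R²x²) = √(0.02537² + 0.03645² × 369²) = 13.45; v_R² = 0.001329.
t = (13.45 − 0.02537)/0.001329 = 10100 days.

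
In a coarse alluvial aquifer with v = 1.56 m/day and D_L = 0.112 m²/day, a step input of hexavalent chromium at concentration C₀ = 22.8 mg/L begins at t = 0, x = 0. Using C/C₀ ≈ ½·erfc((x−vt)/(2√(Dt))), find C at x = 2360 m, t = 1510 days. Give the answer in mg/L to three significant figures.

9.24 mg/L

For a continuous step input, C/C₀ ≈ ½·erfc((x−vt)/(2√(Dt))).
vt = 1.56 × 1510 = 2355.6 m and 2√(Dt) = 2√(0.112 × 1510) = 26.01 m.
Argument (x−vt)/(2√(Dt)) = (2360 − 2355.6)/26.01 = 0.1692; ½·erfc(0.1692) = 0.4054.
C = 22.8 × 0.4054 = 9.24 mg/L.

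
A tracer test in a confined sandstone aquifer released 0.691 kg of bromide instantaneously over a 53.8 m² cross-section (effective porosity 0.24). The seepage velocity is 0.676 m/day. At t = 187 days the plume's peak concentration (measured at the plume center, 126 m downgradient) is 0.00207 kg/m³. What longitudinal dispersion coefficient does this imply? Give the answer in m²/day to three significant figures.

At the plume center C_max = M/(n_e·A·√(4πDt)), so D = M²/(4πt·(n_e·A·C_max)²).
n_e·A·C_max = 0.24 × 53.8 × 0.00207 = 0.02673 kg/m.
D = 0.691²/(4π × 187 × 0.02673²) = 0.284 m²/day.

0.284 m²/day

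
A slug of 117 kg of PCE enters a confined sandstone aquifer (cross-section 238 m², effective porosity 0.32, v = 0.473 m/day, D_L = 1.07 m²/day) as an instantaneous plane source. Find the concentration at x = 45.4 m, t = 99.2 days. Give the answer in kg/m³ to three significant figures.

For an instantaneous plane source, C(x,t) = M/(n_e·A·√(4πDt)) · exp(−(x−vt)²/(4Dt)), with n_e·A the pore (flow) area.
Plume center vt = 0.473 × 99.2 = 46.9216 m, so the well at 45.4 m is 1.5216 m upgradient of the peak.
√(4πDt) = 36.52 m, giving peak height M/(n_e·A·√(4πDt)) = 117/(0.32 × 238 × 36.52) = 0.04207 kg/m³.
(x−vt)²/(4Dt) = (-1.5216)²/(4 × 1.07 × 99.2) = 0.005453; exp(−0.005453) = 0.9946.
C = 0.04207 × 0.9946 = 0.0418 kg/m³.

0.0418 kg/m³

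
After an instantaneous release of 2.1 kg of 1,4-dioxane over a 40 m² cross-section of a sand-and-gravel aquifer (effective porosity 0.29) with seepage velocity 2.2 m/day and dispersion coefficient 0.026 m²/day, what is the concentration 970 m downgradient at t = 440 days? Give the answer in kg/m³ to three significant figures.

For an instantaneous plane source, C(x,t) = M/(n_e·A·√(4πDt)) · exp(−(x−vt)²/(4Dt)), with n_e·A the pore (flow) area.
Plume center vt = 2.2 × 440 = 968 m, so the well at 970 m is 2 m downgradient of the peak.
√(4πDt) = 11.99 m, giving peak height M/(n_e·A·√(4πDt)) = 2.1/(0.29 × 40 × 11.99) = 0.01510 kg/m³.
(x−vt)²/(4Dt) = (2)²/(4 × 0.026 × 440) = 0.08741; exp(−0.08741) = 0.9163.
C = 0.01510 × 0.9163 = 0.0138 kg/m³.

0.0138 kg/m³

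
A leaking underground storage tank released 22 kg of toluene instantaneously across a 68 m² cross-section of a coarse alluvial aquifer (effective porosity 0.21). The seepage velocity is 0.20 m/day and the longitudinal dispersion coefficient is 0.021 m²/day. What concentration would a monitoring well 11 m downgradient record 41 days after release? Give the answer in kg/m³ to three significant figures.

0.0481 kg/m³

For an instantaneous plane source, C(x,t) = M/(n_e·A·√(4πDt)) · exp(−(x−vt)²/(4Dt)), with n_e·A the pore (flow) area.
Plume center vt = 0.20 × 41 = 8.2 m, so the well at 11 m is 2.8 m downgradient of the peak.
√(4πDt) = 3.289 m, giving peak height M/(n_e·A·√(4πDt)) = 22/(0.21 × 68 × 3.289) = 0.4684 kg/m³.
(x−vt)²/(4Dt) = (2.8)²/(4 × 0.021 × 41) = 2.276; exp(−2.276) = 0.1027.
C = 0.4684 × 0.1027 = 0.0481 kg/m³.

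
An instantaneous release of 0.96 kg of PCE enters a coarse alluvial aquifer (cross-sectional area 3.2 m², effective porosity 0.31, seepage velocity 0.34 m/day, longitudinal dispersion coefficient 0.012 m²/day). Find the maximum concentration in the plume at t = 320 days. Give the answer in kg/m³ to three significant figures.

0.139 kg/m³

The peak of an instantaneous 1D plume sits at x = vt; there the Gaussian factor is 1 and C_max = M/(n_e·A·√(4πDt)), where n_e·A is the pore area the mass is dissolved in.
√(4πDt) = √(4π × 0.012 × 320) = 6.947 m, so C_max = 0.96/(0.31 × 3.2 × 6.947) = 0.139 kg/m³.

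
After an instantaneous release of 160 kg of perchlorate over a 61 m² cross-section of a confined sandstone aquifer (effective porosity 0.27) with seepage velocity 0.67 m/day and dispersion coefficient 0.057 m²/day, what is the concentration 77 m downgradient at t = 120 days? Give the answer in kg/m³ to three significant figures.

0.687 kg/m³

For an instantaneous plane source, C(x,t) = M/(n_e·A·√(4πDt)) · exp(−(x−vt)²/(4Dt)), with n_e·A the pore (flow) area.
Plume center vt = 0.67 × 120 = 80.4 m, so the well at 77 m is 3.4 m upgradient of the peak.
√(4πDt) = 9.271 m, giving peak height M/(n_e·A·√(4πDt)) = 160/(0.27 × 61 × 9.271) = 1.048 kg/m³.
(x−vt)²/(4Dt) = (-3.4)²/(4 × 0.057 × 120) = 0.4225; exp(−0.4225) = 0.6554.
C = 1.048 × 0.6554 = 0.687 kg/m³.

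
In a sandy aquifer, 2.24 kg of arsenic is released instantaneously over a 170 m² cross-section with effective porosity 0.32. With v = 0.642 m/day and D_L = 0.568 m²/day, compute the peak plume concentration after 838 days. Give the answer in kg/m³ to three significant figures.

The peak of an instantaneous 1D plume sits at x = vt; there the Gaussian factor is 1 and C_max = M/(n_e·A·√(4πDt)), where n_e·A is the pore area the mass is dissolved in.
√(4πDt) = √(4π × 0.568 × 838) = 77.34 m, so C_max = 2.24/(0.32 × 170 × 77.34) = 0.000532 kg/m³.

0.000532 kg/m³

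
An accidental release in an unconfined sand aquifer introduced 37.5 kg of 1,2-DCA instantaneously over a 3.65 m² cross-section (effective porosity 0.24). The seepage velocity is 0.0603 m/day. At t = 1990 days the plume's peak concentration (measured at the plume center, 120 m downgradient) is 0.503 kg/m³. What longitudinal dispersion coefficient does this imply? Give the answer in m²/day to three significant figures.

0.290 m²/day

At the plume center C_max = M/(n_e·A·√(4πDt)), so D = M²/(4πt·(n_e·A·C_max)²).
n_e·A·C_max = 0.24 × 3.65 × 0.503 = 0.4406 kg/m.
D = 37.5²/(4π × 1990 × 0.4406²) = 0.290 m²/day.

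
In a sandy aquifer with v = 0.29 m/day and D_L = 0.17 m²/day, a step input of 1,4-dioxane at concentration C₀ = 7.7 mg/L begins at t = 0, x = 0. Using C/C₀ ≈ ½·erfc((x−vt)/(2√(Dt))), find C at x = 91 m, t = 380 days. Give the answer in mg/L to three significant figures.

7.35 mg/L

For a continuous step input, C/C₀ ≈ ½·erfc((x−vt)/(2√(Dt))).
vt = 0.29 × 380 = 110.2 m and 2√(Dt) = 2√(0.17 × 380) = 16.07 m.
Argument (x−vt)/(2√(Dt)) = (91 − 110.2)/16.07 = -1.195; ½·erfc(-1.195) = 0.9545.
C = 7.7 × 0.9545 = 7.35 mg/L.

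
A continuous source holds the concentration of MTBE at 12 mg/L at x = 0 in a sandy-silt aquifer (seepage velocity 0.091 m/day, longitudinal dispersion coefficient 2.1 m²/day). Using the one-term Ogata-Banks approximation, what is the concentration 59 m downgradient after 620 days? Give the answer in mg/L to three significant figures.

For a continuous step input, C/C₀ ≈ ½·erfc((x−vt)/(2√(Dt))).
vt = 0.091 × 620 = 56.42 m and 2√(Dt) = 2√(2.1 × 620) = 72.17 m.
Argument (x−vt)/(2√(Dt)) = (59 − 56.42)/72.17 = 0.03575; ½·erfc(0.03575) = 0.4798.
C = 12 × 0.4798 = 5.76 mg/L.

5.76 mg/L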